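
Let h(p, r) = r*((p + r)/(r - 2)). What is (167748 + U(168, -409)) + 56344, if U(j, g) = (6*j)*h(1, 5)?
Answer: 234172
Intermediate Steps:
h(p, r) = r*(p + r)/(-2 + r) (h(p, r) = r*((p + r)/(-2 + r)) = r*(p + r)/(-2 + r))
U(j, g) = 60*j (U(j, g) = (6*j)*(5*(1 + 5)/(-2 + 5)) = (6*j)*(5*6/3) = (6*j)*(5*(⅓)*6) = (6*j)*10 = 60*j)
(167748 + U(168, -409)) + 56344 = (167748 + 60*168) + 56344 = (167748 + 10080) + 56344 = 177828 + 56344 = 234172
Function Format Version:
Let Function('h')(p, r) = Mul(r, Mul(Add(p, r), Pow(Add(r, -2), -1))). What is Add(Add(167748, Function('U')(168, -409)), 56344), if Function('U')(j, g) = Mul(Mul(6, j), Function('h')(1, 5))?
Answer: 234172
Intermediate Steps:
Function('h')(p, r) = Mul(r, Pow(Add(-2, r), -1), Add(p, r)) (Function('h')(p, r) = Mul(r, Mul(Add(p, r), Pow(Add(-2, r), -1))) = Mul(r, Mul(Pow(Add(-2, r), -1), Add(p, r))) = Mul(r, Pow(Add(-2, r), -1), Add(p, r)))
Function('U')(j, g) = Mul(60, j) (Function('U')(j, g) = Mul(Mul(6, j), Mul(5, Pow(Add(-2, 5), -1), Add(1, 5))) = Mul(Mul(6, j), Mul(5, Pow(3, -1), 6)) = Mul(Mul(6, j), Mul(5, Rational(1, 3), 6)) = Mul(Mul(6, j), 10) = Mul(60, j))
Add(Add(167748, Function('U')(168, -409)), 56344) = Add(Add(167748, Mul(60, 168)), 56344) = Add(Add(167748, 10080), 56344) = Add(177828, 56344) = 234172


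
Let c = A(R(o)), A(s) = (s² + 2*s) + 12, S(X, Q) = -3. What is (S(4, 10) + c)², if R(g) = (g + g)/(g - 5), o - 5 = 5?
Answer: 1089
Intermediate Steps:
o = 10 (o = 5 + 5 = 10)
R(g) = 2*g/(-5 + g) (R(g) = (2*g)/(-5 + g) = 2*g/(-5 + g))
A(s) = 12 + s² + 2*s
c = 36 (c = 12 + (2*10/(-5 + 10))² + 2*(2*10/(-5 + 10)) = 12 + (2*10/5)² + 2*(2*10/5) = 12 + (2*10*(⅕))² + 2*(2*10*(⅕)) = 12 + 4² + 2*4 = 12 + 16 + 8 = 36)
(S(4, 10) + c)² = (-3 + 36)² = 33² = 1089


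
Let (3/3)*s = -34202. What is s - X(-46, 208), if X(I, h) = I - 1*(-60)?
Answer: -34216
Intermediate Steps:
X(I, h) = 60 + I (X(I, h) = I + 60 = 60 + I)
s = -34202
s - X(-46, 208) = -34202 - (60 - 46) = -34202 - 1*14 = -34202 - 14 = -34216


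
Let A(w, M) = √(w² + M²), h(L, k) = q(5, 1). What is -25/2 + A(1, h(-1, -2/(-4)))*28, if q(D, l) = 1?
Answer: -25/2 + 28*√2 ≈ 27.098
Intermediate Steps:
h(L, k) = 1
A(w, M) = √(M² + w²)
-25/2 + A(1, h(-1, -2/(-4)))*28 = -25/2 + √(1² + 1²)*28 = -25*½ + √(1 + 1)*28 = -25/2 + √2*28 = -25/2 + 28*√2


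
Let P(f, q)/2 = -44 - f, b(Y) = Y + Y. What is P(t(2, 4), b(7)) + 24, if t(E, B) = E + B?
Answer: -76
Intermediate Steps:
b(Y) = 2*Y
t(E, B) = B + E
P(f, q) = -88 - 2*f (P(f, q) = 2*(-44 - f) = -88 - 2*f)
P(t(2, 4), b(7)) + 24 = (-88 - 2*(4 + 2)) + 24 = (-88 - 2*6) + 24 = (-88 - 12) + 24 = -100 + 24 = -76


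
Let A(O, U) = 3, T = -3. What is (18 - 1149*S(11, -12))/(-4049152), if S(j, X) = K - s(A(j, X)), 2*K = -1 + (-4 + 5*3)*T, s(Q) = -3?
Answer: -2013/506144 ≈ -0.0039771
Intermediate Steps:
K = -17 (K = (-1 + (-4 + 5*3)*(-3))/2 = (-1 + (-4 + 15)*(-3))/2 = (-1 + 11*(-3))/2 = (-1 - 33)/2 = (½)*(-34) = -17)
S(j, X) = -14 (S(j, X) = -17 - 1*(-3) = -17 + 3 = -14)
(18 - 1149*S(11, -12))/(-4049152) = (18 - 1149*(-14))/(-4049152) = (18 + 16086)*(-1/4049152) = 16104*(-1/4049152) = -2013/506144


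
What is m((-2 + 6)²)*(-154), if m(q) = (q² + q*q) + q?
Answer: -81312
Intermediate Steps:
m(q) = q + 2*q² (m(q) = (q² + q²) + q = 2*q² + q = q + 2*q²)
m((-2 + 6)²)*(-154) = ((-2 + 6)²*(1 + 2*(-2 + 6)²))*(-154) = (4²*(1 + 2*4²))*(-154) = (16*(1 + 2*16))*(-154) = (16*(1 + 32))*(-154) = (16*33)*(-154) = 528*(-154) = -81312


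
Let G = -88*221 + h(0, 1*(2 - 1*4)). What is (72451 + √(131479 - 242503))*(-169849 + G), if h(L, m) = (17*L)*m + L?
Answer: -13714756947 - 2271564*I*√771 ≈ -1.3715e+10 - 6.3074e+7*I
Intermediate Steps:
h(L, m) = L + 17*L*m (h(L, m) = 17*L*m + L = L + 17*L*m)
G = -19448 (G = -88*221 + 0*(1 + 17*(1*(2 - 1*4))) = -19448 + 0*(1 + 17*(1*(2 - 4))) = -19448 + 0*(1 + 17*(1*(-2))) = -19448 + 0*(1 + 17*(-2)) = -19448 + 0*(1 - 34) = -19448 + 0*(-33) = -19448 + 0 = -19448)
(72451 + √(131479 - 242503))*(-169849 + G) = (72451 + √(131479 - 242503))*(-169849 - 19448) = (72451 + √(-111024))*(-189297) = (72451 + 12*I*√771)*(-189297) = -13714756947 - 2271564*I*√771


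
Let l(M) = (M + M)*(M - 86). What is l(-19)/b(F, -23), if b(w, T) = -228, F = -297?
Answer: -35/2 ≈ -17.500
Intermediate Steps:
l(M) = 2*M*(-86 + M) (l(M) = (2*M)*(-86 + M) = 2*M*(-86 + M))
l(-19)/b(F, -23) = (2*(-19)*(-86 - 19))/(-228) = (2*(-19)*(-105))*(-1/228) = 3990*(-1/228) = -35/2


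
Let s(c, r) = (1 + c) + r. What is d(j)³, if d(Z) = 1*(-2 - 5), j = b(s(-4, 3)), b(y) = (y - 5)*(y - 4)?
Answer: -343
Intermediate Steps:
s(c, r) = 1 + c + r
b(y) = (-5 + y)*(-4 + y)
j = 20 (j = 20 + (1 - 4 + 3)² - 9*(1 - 4 + 3) = 20 + 0² - 9*0 = 20 + 0 + 0 = 20)
d(Z) = -7 (d(Z) = 1*(-7) = -7)
d(j)³ = (-7)³ = -343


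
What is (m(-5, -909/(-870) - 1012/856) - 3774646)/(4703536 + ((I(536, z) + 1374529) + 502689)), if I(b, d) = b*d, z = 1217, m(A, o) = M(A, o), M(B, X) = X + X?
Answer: -9760606159/18703503165 ≈ -0.52186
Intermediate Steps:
M(B, X) = 2*X
m(A, o) = 2*o
(m(-5, -909/(-870) - 1012/856) - 3774646)/(4703536 + ((I(536, z) + 1374529) + 502689)) = (2*(-909/(-870) - 1012/856) - 3774646)/(4703536 + ((536*1217 + 1374529) + 502689)) = (2*(-909*(-1/870) - 1012*1/856) - 3774646)/(4703536 + ((652312 + 1374529) + 502689)) = (2*(303/290 - 253/214) - 3774646)/(4703536 + (2026841 + 502689)) = (2*(-2132/15515) - 3774646)/(4703536 + 2529530) = (-4264/15515 - 3774646)/7233066 = -58563636954/15515*1/7233066 = -9760606159/18703503165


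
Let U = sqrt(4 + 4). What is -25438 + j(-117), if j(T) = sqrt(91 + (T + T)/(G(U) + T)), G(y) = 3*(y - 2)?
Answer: -25438 + sqrt(3809 - 182*sqrt(2))/sqrt(41 - 2*sqrt(2)) ≈ -25428.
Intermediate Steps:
U = 2*sqrt(2) (U = sqrt(8) = 2*sqrt(2) ≈ 2.8284)
G(y) = -6 + 3*y (G(y) = 3*(-2 + y) = -6 + 3*y)
j(T) = sqrt(91 + 2*T/(-6 + T + 6*sqrt(2))) (j(T) = sqrt(91 + (T + T)/((-6 + 3*(2*sqrt(2))) + T)) = sqrt(91 + (2*T)/((-6 + 6*sqrt(2)) + T)) = sqrt(91 + (2*T)/(-6 + T + 6*sqrt(2))) = sqrt(91 + 2*T/(-6 + T + 6*sqrt(2))))
-25438 + j(-117) = -25438 + sqrt(3)*sqrt((-182 + 31*(-117) + 182*sqrt(2))/(-6 - 117 + 6*sqrt(2))) = -25438 + sqrt(3)*sqrt((-182 - 3627 + 182*sqrt(2))/(-123 + 6*sqrt(2))) = -25438 + sqrt(3)*sqrt((-3809 + 182*sqrt(2))/(-123 + 6*sqrt(2))) = -25438 + sqrt(3)*(sqrt(-1/(-123 + 6*sqrt(2)))*sqrt(3809 - 182*sqrt(2))) = -25438 + sqrt(3)*sqrt(-1/(-123 + 6*sqrt(2)))*sqrt(3809 - 182*sqrt(2))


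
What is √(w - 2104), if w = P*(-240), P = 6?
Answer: 2*I*√886 ≈ 59.531*I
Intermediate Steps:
w = -1440 (w = 6*(-240) = -1440)
√(w - 2104) = √(-1440 - 2104) = √(-3544) = 2*I*√886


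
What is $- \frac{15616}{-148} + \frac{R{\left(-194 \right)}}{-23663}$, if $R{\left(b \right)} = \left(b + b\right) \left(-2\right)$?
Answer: $\frac{92351640}{875531} \approx 105.48$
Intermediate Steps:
$R{\left(b \right)} = - 4 b$ ($R{\left(b \right)} = 2 b \left(-2\right) = - 4 b$)
$- \frac{15616}{-148} + \frac{R{\left(-194 \right)}}{-23663} = - \frac{15616}{-148} + \frac{\left(-4\right) \left(-194\right)}{-23663} = \left(-15616\right) \left(- \frac{1}{148}\right) + 776 \left(- \frac{1}{23663}\right) = \frac{3904}{37} - \frac{776}{23663} = \frac{92351640}{875531}$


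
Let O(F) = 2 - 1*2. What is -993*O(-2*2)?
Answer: 0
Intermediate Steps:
O(F) = 0 (O(F) = 2 - 2 = 0)
-993*O(-2*2) = -993*0 = 0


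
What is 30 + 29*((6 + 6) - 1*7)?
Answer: 175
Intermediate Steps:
30 + 29*((6 + 6) - 1*7) = 30 + 29*(12 - 7) = 30 + 29*5 = 30 + 145 = 175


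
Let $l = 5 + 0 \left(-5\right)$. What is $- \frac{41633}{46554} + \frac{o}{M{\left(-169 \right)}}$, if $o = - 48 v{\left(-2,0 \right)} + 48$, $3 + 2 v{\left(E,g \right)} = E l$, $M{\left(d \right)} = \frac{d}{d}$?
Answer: $\frac{16717807}{46554} \approx 359.11$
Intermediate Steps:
$M{\left(d \right)} = 1$
$l = 5$ ($l = 5 + 0 = 5$)
$v{\left(E,g \right)} = - \frac{3}{2} + \frac{5 E}{2}$ ($v{\left(E,g \right)} = - \frac{3}{2} + \frac{E 5}{2} = - \frac{3}{2} + \frac{5 E}{2}$)
$o = 360$ ($o = - 48 \left(- \frac{3}{2} + \frac{5}{2} \left(-2\right)\right) + 48 = - 48 \left(- \frac{3}{2} - 5\right) + 48 = \left(-48\right) \left(- \frac{13}{2}\right) + 48 = 312 + 48 = 360$)
$- \frac{41633}{46554} + \frac{o}{M{\left(-169 \right)}} = - \frac{41633}{46554} + \frac{360}{1} = \left(-41633\right) \frac{1}{46554} + 360 \cdot 1 = - \frac{41633}{46554} + 360 = \frac{16717807}{46554}$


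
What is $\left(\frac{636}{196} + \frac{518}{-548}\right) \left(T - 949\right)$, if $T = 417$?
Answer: $- \frac{1173250}{959} \approx -1223.4$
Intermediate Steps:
$\left(\frac{636}{196} + \frac{518}{-548}\right) \left(T - 949\right) = \left(\frac{636}{196} + \frac{518}{-548}\right) \left(417 - 949\right) = \left(636 \cdot \frac{1}{196} + 518 \left(- \frac{1}{548}\right)\right) \left(-532\right) = \left(\frac{159}{49} - \frac{259}{274}\right) \left(-532\right) = \frac{30875}{13426} \left(-532\right) = - \frac{1173250}{959}$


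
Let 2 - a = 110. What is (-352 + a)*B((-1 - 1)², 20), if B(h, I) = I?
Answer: -9200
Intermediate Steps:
a = -108 (a = 2 - 1*110 = 2 - 110 = -108)
(-352 + a)*B((-1 - 1)², 20) = (-352 - 108)*20 = -460*20 = -9200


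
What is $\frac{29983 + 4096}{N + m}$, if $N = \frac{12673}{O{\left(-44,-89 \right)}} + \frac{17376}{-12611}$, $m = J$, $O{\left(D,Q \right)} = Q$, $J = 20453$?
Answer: $\frac{38249553941}{22794652020} \approx 1.678$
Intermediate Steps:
$m = 20453$
$N = - \frac{161365667}{1122379}$ ($N = \frac{12673}{-89} + \frac{17376}{-12611} = 12673 \left(- \frac{1}{89}\right) + 17376 \left(- \frac{1}{12611}\right) = - \frac{12673}{89} - \frac{17376}{12611} = - \frac{161365667}{1122379} \approx -143.77$)
$\frac{29983 + 4096}{N + m} = \frac{29983 + 4096}{- \frac{161365667}{1122379} + 20453} = \frac{34079}{\frac{22794652020}{1122379}} = 34079 \cdot \frac{1122379}{22794652020} = \frac{38249553941}{22794652020}$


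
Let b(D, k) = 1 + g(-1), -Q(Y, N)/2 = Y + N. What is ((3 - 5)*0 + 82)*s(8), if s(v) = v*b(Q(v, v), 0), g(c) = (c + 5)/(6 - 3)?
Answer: 4592/3 ≈ 1530.7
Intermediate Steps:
g(c) = 5/3 + c/3 (g(c) = (5 + c)/3 = (5 + c)*(⅓) = 5/3 + c/3)
Q(Y, N) = -2*N - 2*Y (Q(Y, N) = -2*(Y + N) = -2*(N + Y) = -2*N - 2*Y)
b(D, k) = 7/3 (b(D, k) = 1 + (5/3 + (⅓)*(-1)) = 1 + (5/3 - ⅓) = 1 + 4/3 = 7/3)
s(v) = 7*v/3 (s(v) = v*(7/3) = 7*v/3)
((3 - 5)*0 + 82)*s(8) = ((3 - 5)*0 + 82)*((7/3)*8) = (-2*0 + 82)*(56/3) = (0 + 82)*(56/3) = 82*(56/3) = 4592/3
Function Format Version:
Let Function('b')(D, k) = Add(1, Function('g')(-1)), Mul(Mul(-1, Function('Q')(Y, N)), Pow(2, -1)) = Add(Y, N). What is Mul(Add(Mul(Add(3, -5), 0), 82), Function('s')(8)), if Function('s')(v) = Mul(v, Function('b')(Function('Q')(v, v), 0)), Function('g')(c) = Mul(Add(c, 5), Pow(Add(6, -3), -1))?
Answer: Rational(4592, 3) ≈ 1530.7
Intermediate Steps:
Function('g')(c) = Add(Rational(5, 3), Mul(Rational(1, 3), c)) (Function('g')(c) = Mul(Add(5, c), Pow(3, -1)) = Mul(Add(5, c), Rational(1, 3)) = Add(Rational(5, 3), Mul(Rational(1, 3), c)))
Function('Q')(Y, N) = Add(Mul(-2, N), Mul(-2, Y)) (Function('Q')(Y, N) = Mul(-2, Add(Y, N)) = Mul(-2, Add(N, Y)) = Add(Mul(-2, N), Mul(-2, Y)))
Function('b')(D, k) = Rational(7, 3) (Function('b')(D, k) = Add(1, Add(Rational(5, 3), Mul(Rational(1, 3), -1))) = Add(1, Add(Rational(5, 3), Rational(-1, 3))) = Add(1, Rational(4, 3)) = Rational(7, 3))
Function('s')(v) = Mul(Rational(7, 3), v) (Function('s')(v) = Mul(v, Rational(7, 3)) = Mul(Rational(7, 3), v))
Mul(Add(Mul(Add(3, -5), 0), 82), Function('s')(8)) = Mul(Add(Mul(Add(3, -5), 0), 82), Mul(Rational(7, 3), 8)) = Mul(Add(Mul(-2, 0), 82), Rational(56, 3)) = Mul(Add(0, 82), Rational(56, 3)) = Mul(82, Rational(56, 3)) = Rational(4592, 3)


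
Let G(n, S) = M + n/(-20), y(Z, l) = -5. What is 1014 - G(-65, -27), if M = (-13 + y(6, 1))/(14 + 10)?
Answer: 2023/2 ≈ 1011.5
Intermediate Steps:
M = -3/4 (M = (-13 - 5)/(14 + 10) = -18/24 = -18*1/24 = -3/4 ≈ -0.75000)
G(n, S) = -3/4 - n/20 (G(n, S) = -3/4 + n/(-20) = -3/4 + n*(-1/20) = -3/4 - n/20)
1014 - G(-65, -27) = 1014 - (-3/4 - 1/20*(-65)) = 1014 - (-3/4 + 13/4) = 1014 - 1*5/2 = 1014 - 5/2 = 2023/2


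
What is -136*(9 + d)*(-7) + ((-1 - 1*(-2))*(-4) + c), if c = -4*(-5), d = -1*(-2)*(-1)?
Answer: 6680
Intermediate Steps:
d = -2 (d = 2*(-1) = -2)
c = 20
-136*(9 + d)*(-7) + ((-1 - 1*(-2))*(-4) + c) = -136*(9 - 2)*(-7) + ((-1 - 1*(-2))*(-4) + 20) = -952*(-7) + ((-1 + 2)*(-4) + 20) = -136*(-49) + (1*(-4) + 20) = 6664 + (-4 + 20) = 6664 + 16 = 6680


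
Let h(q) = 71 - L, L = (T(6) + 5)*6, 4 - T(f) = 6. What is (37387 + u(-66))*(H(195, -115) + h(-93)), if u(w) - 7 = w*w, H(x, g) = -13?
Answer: 1670000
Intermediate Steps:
T(f) = -2 (T(f) = 4 - 1*6 = 4 - 6 = -2)
u(w) = 7 + w² (u(w) = 7 + w*w = 7 + w²)
L = 18 (L = (-2 + 5)*6 = 3*6 = 18)
h(q) = 53 (h(q) = 71 - 1*18 = 71 - 18 = 53)
(37387 + u(-66))*(H(195, -115) + h(-93)) = (37387 + (7 + (-66)²))*(-13 + 53) = (37387 + (7 + 4356))*40 = (37387 + 4363)*40 = 41750*40 = 1670000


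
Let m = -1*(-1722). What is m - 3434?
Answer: -1712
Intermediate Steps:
m = 1722
m - 3434 = 1722 - 3434 = -1712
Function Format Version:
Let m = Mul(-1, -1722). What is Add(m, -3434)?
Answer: -1712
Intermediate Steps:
m = 1722
Add(m, -3434) = Add(1722, -3434) = -1712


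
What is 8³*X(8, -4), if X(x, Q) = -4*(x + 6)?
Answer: -28672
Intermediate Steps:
X(x, Q) = -24 - 4*x (X(x, Q) = -4*(6 + x) = -24 - 4*x)
8³*X(8, -4) = 8³*(-24 - 4*8) = 512*(-24 - 32) = 512*(-56) = -28672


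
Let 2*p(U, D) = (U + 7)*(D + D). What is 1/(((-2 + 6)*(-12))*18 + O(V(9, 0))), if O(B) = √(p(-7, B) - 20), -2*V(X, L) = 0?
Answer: -216/186629 - I*√5/373258 ≈ -0.0011574 - 5.9907e-6*I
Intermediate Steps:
p(U, D) = D*(7 + U) (p(U, D) = ((U + 7)*(D + D))/2 = ((7 + U)*(2*D))/2 = (2*D*(7 + U))/2 = D*(7 + U))
V(X, L) = 0 (V(X, L) = -½*0 = 0)
O(B) = 2*I*√5 (O(B) = √(B*(7 - 7) - 20) = √(B*0 - 20) = √(0 - 20) = √(-20) = 2*I*√5)
1/(((-2 + 6)*(-12))*18 + O(V(9, 0))) = 1/(((-2 + 6)*(-12))*18 + 2*I*√5) = 1/((4*(-12))*18 + 2*I*√5) = 1/(-48*18 + 2*I*√5) = 1/(-864 + 2*I*√5)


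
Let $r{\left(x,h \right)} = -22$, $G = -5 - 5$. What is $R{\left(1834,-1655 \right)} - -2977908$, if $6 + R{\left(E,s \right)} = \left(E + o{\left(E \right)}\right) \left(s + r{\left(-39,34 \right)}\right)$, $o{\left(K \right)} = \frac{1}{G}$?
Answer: $- \frac{975483}{10} \approx -97548.0$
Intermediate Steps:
$G = -10$ ($G = -5 - 5 = -10$)
$o{\left(K \right)} = - \frac{1}{10}$ ($o{\left(K \right)} = \frac{1}{-10} = - \frac{1}{10}$)
$R{\left(E,s \right)} = -6 + \left(-22 + s\right) \left(- \frac{1}{10} + E\right)$ ($R{\left(E,s \right)} = -6 + \left(E - \frac{1}{10}\right) \left(s - 22\right) = -6 + \left(- \frac{1}{10} + E\right) \left(-22 + s\right) = -6 + \left(-22 + s\right) \left(- \frac{1}{10} + E\right)$)
$R{\left(1834,-1655 \right)} - -2977908 = \left(- \frac{19}{5} - 40348 - - \frac{331}{2} + 1834 \left(-1655\right)\right) - -2977908 = \left(- \frac{19}{5} - 40348 + \frac{331}{2} - 3035270\right) + 2977908 = - \frac{30754563}{10} + 2977908 = - \frac{975483}{10}$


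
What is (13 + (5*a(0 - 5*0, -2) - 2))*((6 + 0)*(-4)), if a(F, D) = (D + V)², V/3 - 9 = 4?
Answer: -164544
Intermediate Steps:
V = 39 (V = 27 + 3*4 = 27 + 12 = 39)
a(F, D) = (39 + D)² (a(F, D) = (D + 39)² = (39 + D)²)
(13 + (5*a(0 - 5*0, -2) - 2))*((6 + 0)*(-4)) = (13 + (5*(39 - 2)² - 2))*((6 + 0)*(-4)) = (13 + (5*37² - 2))*(6*(-4)) = (13 + (5*1369 - 2))*(-24) = (13 + (6845 - 2))*(-24) = (13 + 6843)*(-24) = 6856*(-24) = -164544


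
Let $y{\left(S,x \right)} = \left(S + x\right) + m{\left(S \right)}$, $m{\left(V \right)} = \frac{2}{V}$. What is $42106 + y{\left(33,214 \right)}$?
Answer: $\frac{1397651}{33} \approx 42353.0$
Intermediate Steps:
$y{\left(S,x \right)} = S + x + \frac{2}{S}$ ($y{\left(S,x \right)} = \left(S + x\right) + \frac{2}{S} = S + x + \frac{2}{S}$)
$42106 + y{\left(33,214 \right)} = 42106 + \left(33 + 214 + \frac{2}{33}\right) = 42106 + \frac{8153}{33} = \frac{1397651}{33}$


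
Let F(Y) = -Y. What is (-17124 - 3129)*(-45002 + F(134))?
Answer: 914139408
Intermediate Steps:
(-17124 - 3129)*(-45002 + F(134)) = (-17124 - 3129)*(-45002 - 1*134) = -20253*(-45002 - 134) = -20253*(-45136) = 914139408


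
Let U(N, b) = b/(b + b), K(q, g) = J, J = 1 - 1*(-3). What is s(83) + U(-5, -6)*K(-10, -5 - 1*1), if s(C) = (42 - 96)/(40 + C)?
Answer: 64/41 ≈ 1.5610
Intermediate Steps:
J = 4 (J = 1 + 3 = 4)
K(q, g) = 4
s(C) = -54/(40 + C)
U(N, b) = ½ (U(N, b) = b/((2*b)) = b*(1/(2*b)) = ½)
s(83) + U(-5, -6)*K(-10, -5 - 1*1) = -54/(40 + 83) + (½)*4 = -54/123 + 2 = -54*1/123 + 2 = -18/41 + 2 = 64/41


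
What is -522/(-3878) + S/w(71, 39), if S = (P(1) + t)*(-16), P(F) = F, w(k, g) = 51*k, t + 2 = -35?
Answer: 687315/2340373 ≈ 0.29368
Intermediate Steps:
t = -37 (t = -2 - 35 = -37)
S = 576 (S = (1 - 37)*(-16) = -36*(-16) = 576)
-522/(-3878) + S/w(71, 39) = -522/(-3878) + 576/((51*71)) = -522*(-1/3878) + 576/3621 = 261/1939 + 576*(1/3621) = 261/1939 + 192/1207 = 687315/2340373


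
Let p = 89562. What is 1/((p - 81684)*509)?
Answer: 1/4009902 ≈ 2.4938e-7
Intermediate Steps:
1/((p - 81684)*509) = 1/((89562 - 81684)*509) = (1/509)/7878 = (1/7878)*(1/509) = 1/4009902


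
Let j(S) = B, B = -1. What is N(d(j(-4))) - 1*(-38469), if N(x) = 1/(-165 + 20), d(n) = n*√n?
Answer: 5578004/145 ≈ 38469.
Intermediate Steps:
j(S) = -1
d(n) = n^(3/2)
N(x) = -1/145 (N(x) = 1/(-145) = -1/145)
N(d(j(-4))) - 1*(-38469) = -1/145 - 1*(-38469) = -1/145 + 38469 = 5578004/145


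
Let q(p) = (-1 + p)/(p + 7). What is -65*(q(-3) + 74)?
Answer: -4745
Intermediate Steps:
q(p) = (-1 + p)/(7 + p)
-65*(q(-3) + 74) = -65*((-1 - 3)/(7 - 3) + 74) = -65*(-4/4 + 74) = -65*((¼)*(-4) + 74) = -65*(-1 + 74) = -65*73 = -4745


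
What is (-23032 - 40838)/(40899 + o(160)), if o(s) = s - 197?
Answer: -31935/20431 ≈ -1.5631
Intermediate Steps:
o(s) = -197 + s
(-23032 - 40838)/(40899 + o(160)) = (-23032 - 40838)/(40899 + (-197 + 160)) = -63870/(40899 - 37) = -63870/40862 = -63870*1/40862 = -31935/20431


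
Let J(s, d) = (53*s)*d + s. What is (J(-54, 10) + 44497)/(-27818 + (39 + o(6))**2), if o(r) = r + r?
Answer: -15823/25217 ≈ -0.62747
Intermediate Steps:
o(r) = 2*r
J(s, d) = s + 53*d*s (J(s, d) = 53*d*s + s = s + 53*d*s)
(J(-54, 10) + 44497)/(-27818 + (39 + o(6))**2) = (-54*(1 + 53*10) + 44497)/(-27818 + (39 + 2*6)**2) = (-54*(1 + 530) + 44497)/(-27818 + (39 + 12)**2) = (-54*531 + 44497)/(-27818 + 51**2) = (-28674 + 44497)/(-27818 + 2601) = 15823/(-25217) = 15823*(-1/25217) = -15823/25217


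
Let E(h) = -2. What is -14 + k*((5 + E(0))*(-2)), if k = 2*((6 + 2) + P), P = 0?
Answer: -110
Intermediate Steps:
k = 16 (k = 2*((6 + 2) + 0) = 2*(8 + 0) = 2*8 = 16)
-14 + k*((5 + E(0))*(-2)) = -14 + 16*((5 - 2)*(-2)) = -14 + 16*(3*(-2)) = -14 + 16*(-6) = -14 - 96 = -110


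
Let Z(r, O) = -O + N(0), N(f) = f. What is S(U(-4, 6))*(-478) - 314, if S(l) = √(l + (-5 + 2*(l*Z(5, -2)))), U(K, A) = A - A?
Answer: -314 - 478*I*√5 ≈ -314.0 - 1068.8*I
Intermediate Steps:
Z(r, O) = -O (Z(r, O) = -O + 0 = -O)
U(K, A) = 0
S(l) = √(-5 + 5*l) (S(l) = √(l + (-5 + 2*(l*(-1*(-2))))) = √(l + (-5 + 2*(l*2))) = √(l + (-5 + 2*(2*l))) = √(l + (-5 + 4*l)) = √(-5 + 5*l))
S(U(-4, 6))*(-478) - 314 = √(-5 + 5*0)*(-478) - 314 = √(-5 + 0)*(-478) - 314 = √(-5)*(-478) - 314 = (I*√5)*(-478) - 314 = -478*I*√5 - 314 = -314 - 478*I*√5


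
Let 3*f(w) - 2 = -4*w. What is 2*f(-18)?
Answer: 148/3 ≈ 49.333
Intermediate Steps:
f(w) = 2/3 - 4*w/3 (f(w) = 2/3 + (-4*w)/3 = 2/3 - 4*w/3)
2*f(-18) = 2*(2/3 - 4/3*(-18)) = 2*(2/3 + 24) = 2*(74/3) = 148/3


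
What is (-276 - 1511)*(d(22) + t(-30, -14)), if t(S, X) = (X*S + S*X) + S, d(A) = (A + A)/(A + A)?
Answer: -1449257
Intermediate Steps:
d(A) = 1 (d(A) = (2*A)/((2*A)) = (2*A)*(1/(2*A)) = 1)
t(S, X) = S + 2*S*X (t(S, X) = (S*X + S*X) + S = 2*S*X + S = S + 2*S*X)
(-276 - 1511)*(d(22) + t(-30, -14)) = (-276 - 1511)*(1 - 30*(1 + 2*(-14))) = -1787*(1 - 30*(1 - 28)) = -1787*(1 - 30*(-27)) = -1787*(1 + 810) = -1787*811 = -1449257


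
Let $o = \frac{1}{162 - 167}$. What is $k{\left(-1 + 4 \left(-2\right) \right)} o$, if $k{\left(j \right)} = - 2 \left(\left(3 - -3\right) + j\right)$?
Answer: $- \frac{6}{5} \approx -1.2$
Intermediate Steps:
$k{\left(j \right)} = -12 - 2 j$ ($k{\left(j \right)} = - 2 \left(\left(3 + 3\right) + j\right) = - 2 \left(6 + j\right) = -12 - 2 j$)
$o = - \frac{1}{5}$ ($o = \frac{1}{-5} = - \frac{1}{5} \approx -0.2$)
$k{\left(-1 + 4 \left(-2\right) \right)} o = \left(-12 - 2 \left(-1 + 4 \left(-2\right)\right)\right) \left(- \frac{1}{5}\right) = \left(-12 - 2 \left(-1 - 8\right)\right) \left(- \frac{1}{5}\right) = \left(-12 - -18\right) \left(- \frac{1}{5}\right) = \left(-12 + 18\right) \left(- \frac{1}{5}\right) = 6 \left(- \frac{1}{5}\right) = - \frac{6}{5}$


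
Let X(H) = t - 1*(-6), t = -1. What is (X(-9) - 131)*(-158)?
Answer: 19908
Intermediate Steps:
X(H) = 5 (X(H) = -1 - 1*(-6) = -1 + 6 = 5)
(X(-9) - 131)*(-158) = (5 - 131)*(-158) = -126*(-158) = 19908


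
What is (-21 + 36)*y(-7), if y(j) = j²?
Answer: 735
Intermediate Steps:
(-21 + 36)*y(-7) = (-21 + 36)*(-7)² = 15*49 = 735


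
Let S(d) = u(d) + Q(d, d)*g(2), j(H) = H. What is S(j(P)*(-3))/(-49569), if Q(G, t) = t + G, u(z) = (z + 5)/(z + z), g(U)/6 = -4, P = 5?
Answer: -2161/148707 ≈ -0.014532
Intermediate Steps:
g(U) = -24 (g(U) = 6*(-4) = -24)
u(z) = (5 + z)/(2*z) (u(z) = (5 + z)/((2*z)) = (5 + z)*(1/(2*z)) = (5 + z)/(2*z))
Q(G, t) = G + t
S(d) = -48*d + (5 + d)/(2*d) (S(d) = (5 + d)/(2*d) + (d + d)*(-24) = (5 + d)/(2*d) + (2*d)*(-24) = (5 + d)/(2*d) - 48*d = -48*d + (5 + d)/(2*d))
S(j(P)*(-3))/(-49569) = ((5 + 5*(-3) - 96*(5*(-3))²)/(2*((5*(-3)))))/(-49569) = ((½)*(5 - 15 - 96*(-15)²)/(-15))*(-1/49569) = ((½)*(-1/15)*(5 - 15 - 96*225))*(-1/49569) = ((½)*(-1/15)*(5 - 15 - 21600))*(-1/49569) = ((½)*(-1/15)*(-21610))*(-1/49569) = (2161/3)*(-1/49569) = -2161/148707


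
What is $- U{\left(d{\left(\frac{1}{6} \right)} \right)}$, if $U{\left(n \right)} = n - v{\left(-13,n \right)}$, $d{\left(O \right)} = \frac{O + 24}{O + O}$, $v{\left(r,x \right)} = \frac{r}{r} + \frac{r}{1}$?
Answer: $- \frac{169}{2} \approx -84.5$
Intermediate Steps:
$v{\left(r,x \right)} = 1 + r$ ($v{\left(r,x \right)} = 1 + r 1 = 1 + r$)
$d{\left(O \right)} = \frac{24 + O}{2 O}$
$U{\left(n \right)} = 12 + n$ ($U{\left(n \right)} = n - \left(1 - 13\right) = n - -12 = n + 12 = 12 + n$)
$- U{\left(d{\left(\frac{1}{6} \right)} \right)} = - (12 + \frac{24 + \frac{1}{6}}{2 \cdot \frac{1}{6}}) = - (12 + \frac{\frac{1}{\frac{1}{6}} \left(24 + \frac{1}{6}\right)}{2}) = - (12 + \frac{1}{2} \cdot 6 \cdot \frac{145}{6}) = - (12 + \frac{145}{2}) = \left(-1\right) \frac{169}{2} = - \frac{169}{2}$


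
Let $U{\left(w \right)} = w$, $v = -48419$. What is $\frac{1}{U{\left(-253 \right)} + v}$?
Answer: $- \frac{1}{48672} \approx -2.0546 \cdot 10^{-5}$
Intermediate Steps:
$\frac{1}{U{\left(-253 \right)} + v} = \frac{1}{-253 - 48419} = \frac{1}{-48672} = - \frac{1}{48672}$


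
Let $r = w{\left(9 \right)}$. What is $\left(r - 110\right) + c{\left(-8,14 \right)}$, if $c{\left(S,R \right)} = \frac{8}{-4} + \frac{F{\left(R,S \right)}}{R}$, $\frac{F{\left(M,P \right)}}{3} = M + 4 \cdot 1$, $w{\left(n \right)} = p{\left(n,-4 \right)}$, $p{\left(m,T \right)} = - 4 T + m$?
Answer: $- \frac{582}{7} \approx -83.143$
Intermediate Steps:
$p{\left(m,T \right)} = m - 4 T$
$w{\left(n \right)} = 16 + n$ ($w{\left(n \right)} = n - -16 = n + 16 = 16 + n$)
$F{\left(M,P \right)} = 12 + 3 M$ ($F{\left(M,P \right)} = 3 \left(M + 4 \cdot 1\right) = 3 \left(M + 4\right) = 3 \left(4 + M\right) = 12 + 3 M$)
$r = 25$ ($r = 16 + 9 = 25$)
$c{\left(S,R \right)} = -2 + \frac{12 + 3 R}{R}$ ($c{\left(S,R \right)} = \frac{8}{-4} + \frac{12 + 3 R}{R} = 8 \left(- \frac{1}{4}\right) + \frac{12 + 3 R}{R} = -2 + \frac{12 + 3 R}{R}$)
$\left(r - 110\right) + c{\left(-8,14 \right)} = \left(25 - 110\right) + \frac{12 + 14}{14} = -85 + \frac{1}{14} \cdot 26 = -85 + \frac{13}{7} = - \frac{582}{7}$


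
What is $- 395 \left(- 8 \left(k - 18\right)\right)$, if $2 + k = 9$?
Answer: $-34760$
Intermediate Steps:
$k = 7$ ($k = -2 + 9 = 7$)
$- 395 \left(- 8 \left(k - 18\right)\right) = - 395 \left(- 8 \left(7 - 18\right)\right) = - 395 \left(\left(-8\right) \left(-11\right)\right) = \left(-395\right) 88 = -34760$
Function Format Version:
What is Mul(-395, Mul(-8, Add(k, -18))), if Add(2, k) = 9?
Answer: -34760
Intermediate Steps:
k = 7 (k = Add(-2, 9) = 7)
Mul(-395, Mul(-8, Add(k, -18))) = Mul(-395, Mul(-8, Add(7, -18))) = Mul(-395, Mul(-8, -11)) = Mul(-395, 88) = -34760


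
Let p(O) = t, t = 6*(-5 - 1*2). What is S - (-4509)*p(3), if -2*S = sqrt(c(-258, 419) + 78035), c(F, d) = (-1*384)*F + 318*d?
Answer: -189378 - sqrt(310349)/2 ≈ -1.8966e+5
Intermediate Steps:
c(F, d) = -384*F + 318*d
t = -42 (t = 6*(-5 - 2) = 6*(-7) = -42)
p(O) = -42
S = -sqrt(310349)/2 (S = -sqrt((-384*(-258) + 318*419) + 78035)/2 = -sqrt((99072 + 133242) + 78035)/2 = -sqrt(232314 + 78035)/2 = -sqrt(310349)/2 ≈ -278.54)
S - (-4509)*p(3) = -sqrt(310349)/2 - (-4509)*(-42) = -sqrt(310349)/2 - 1*189378 = -sqrt(310349)/2 - 189378 = -189378 - sqrt(310349)/2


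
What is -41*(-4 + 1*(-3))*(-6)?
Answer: -1722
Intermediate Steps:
-41*(-4 + 1*(-3))*(-6) = -41*(-4 - 3)*(-6) = -41*(-7)*(-6) = 287*(-6) = -1722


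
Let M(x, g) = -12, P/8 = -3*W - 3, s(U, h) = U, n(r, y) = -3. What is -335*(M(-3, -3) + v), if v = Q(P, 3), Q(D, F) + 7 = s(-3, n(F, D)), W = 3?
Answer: 7370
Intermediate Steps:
P = -96 (P = 8*(-3*3 - 3) = 8*(-9 - 3) = 8*(-12) = -96)
Q(D, F) = -10 (Q(D, F) = -7 - 3 = -10)
v = -10
-335*(M(-3, -3) + v) = -335*(-12 - 10) = -335*(-22) = 7370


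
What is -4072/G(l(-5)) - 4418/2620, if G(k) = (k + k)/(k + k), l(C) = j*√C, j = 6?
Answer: -5336529/1310 ≈ -4073.7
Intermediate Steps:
l(C) = 6*√C
G(k) = 1 (G(k) = (2*k)/((2*k)) = (2*k)*(1/(2*k)) = 1)
-4072/G(l(-5)) - 4418/2620 = -4072/1 - 4418/2620 = -4072*1 - 4418*1/2620 = -4072 - 2209/1310 = -5336529/1310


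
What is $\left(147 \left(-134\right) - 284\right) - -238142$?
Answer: $218160$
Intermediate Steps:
$\left(147 \left(-134\right) - 284\right) - -238142 = \left(-19698 - 284\right) + 238142 = -19982 + 238142 = 218160$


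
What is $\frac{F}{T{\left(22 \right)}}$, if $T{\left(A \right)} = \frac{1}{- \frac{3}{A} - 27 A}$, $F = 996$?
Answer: $- \frac{6509358}{11} \approx -5.9176 \cdot 10^{5}$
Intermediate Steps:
$T{\left(A \right)} = \frac{1}{- 27 A - \frac{3}{A}}$
$\frac{F}{T{\left(22 \right)}} = \frac{996}{\left(-1\right) 22 \frac{1}{3 + 27 \cdot 22^{2}}} = \frac{996}{\left(-1\right) 22 \frac{1}{3 + 27 \cdot 484}} = \frac{996}{\left(-1\right) 22 \frac{1}{3 + 13068}} = \frac{996}{\left(-1\right) 22 \cdot \frac{1}{13071}} = \frac{996}{- \frac{22}{13071}} = 996 \left(- \frac{13071}{22}\right) = - \frac{6509358}{11}$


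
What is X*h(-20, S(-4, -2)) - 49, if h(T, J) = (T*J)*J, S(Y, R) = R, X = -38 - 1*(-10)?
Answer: 2191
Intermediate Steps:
X = -28 (X = -38 + 10 = -28)
h(T, J) = T*J² (h(T, J) = (J*T)*J = T*J²)
X*h(-20, S(-4, -2)) - 49 = -(-560)*(-2)² - 49 = -(-560)*4 - 49 = -28*(-80) - 49 = 2240 - 49 = 2191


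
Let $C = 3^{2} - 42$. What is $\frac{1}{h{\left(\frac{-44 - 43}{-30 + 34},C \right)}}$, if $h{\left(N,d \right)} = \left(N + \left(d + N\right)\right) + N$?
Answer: $- \frac{4}{393} \approx -0.010178$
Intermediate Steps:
$C = -33$ ($C = 9 - 42 = -33$)
$h{\left(N,d \right)} = d + 3 N$ ($h{\left(N,d \right)} = \left(N + \left(N + d\right)\right) + N = \left(d + 2 N\right) + N = d + 3 N$)
$\frac{1}{h{\left(\frac{-44 - 43}{-30 + 34},C \right)}} = \frac{1}{-33 + 3 \frac{-44 - 43}{-30 + 34}} = \frac{1}{-33 + 3 \left(- \frac{87}{4}\right)} = \frac{1}{-33 - \frac{261}{4}} = \frac{1}{- \frac{393}{4}} = - \frac{4}{393}$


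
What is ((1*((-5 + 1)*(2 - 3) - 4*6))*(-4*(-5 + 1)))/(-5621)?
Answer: 320/5621 ≈ 0.056929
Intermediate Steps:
((1*((-5 + 1)*(2 - 3) - 4*6))*(-4*(-5 + 1)))/(-5621) = ((1*(-4*(-1) - 24))*(-4*(-4)))*(-1/5621) = ((1*(4 - 24))*16)*(-1/5621) = ((1*(-20))*16)*(-1/5621) = -20*16*(-1/5621) = -320*(-1/5621) = 320/5621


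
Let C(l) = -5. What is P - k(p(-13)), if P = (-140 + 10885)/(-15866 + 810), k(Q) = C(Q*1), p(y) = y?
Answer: 64535/15056 ≈ 4.2863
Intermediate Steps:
k(Q) = -5
P = -10745/15056 (P = 10745/(-15056) = 10745*(-1/15056) = -10745/15056 ≈ -0.71367)
P - k(p(-13)) = -10745/15056 - 1*(-5) = -10745/15056 + 5 = 64535/15056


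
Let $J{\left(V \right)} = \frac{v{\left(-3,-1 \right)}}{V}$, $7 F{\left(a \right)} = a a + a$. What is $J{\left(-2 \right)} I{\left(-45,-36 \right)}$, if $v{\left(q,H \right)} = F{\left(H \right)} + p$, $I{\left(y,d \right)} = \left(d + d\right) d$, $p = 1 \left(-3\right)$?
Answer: $3888$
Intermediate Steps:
$F{\left(a \right)} = \frac{a}{7} + \frac{a^{2}}{7}$ ($F{\left(a \right)} = \frac{a a + a}{7} = \frac{a^{2} + a}{7} = \frac{a + a^{2}}{7} = \frac{a}{7} + \frac{a^{2}}{7}$)
$p = -3$
$I{\left(y,d \right)} = 2 d^{2}$ ($I{\left(y,d \right)} = 2 d d = 2 d^{2}$)
$v{\left(q,H \right)} = -3 + \frac{H \left(1 + H\right)}{7}$ ($v{\left(q,H \right)} = \frac{H \left(1 + H\right)}{7} - 3 = -3 + \frac{H \left(1 + H\right)}{7}$)
$J{\left(V \right)} = - \frac{3}{V}$ ($J{\left(V \right)} = \frac{-3 + \frac{1}{7} \left(-1\right) \left(1 - 1\right)}{V} = \frac{-3 + \frac{1}{7} \left(-1\right) 0}{V} = \frac{-3 + 0}{V} = - \frac{3}{V}$)
$J{\left(-2 \right)} I{\left(-45,-36 \right)} = - \frac{3}{-2} \cdot 2 \left(-36\right)^{2} = \left(-3\right) \left(- \frac{1}{2}\right) 2 \cdot 1296 = \frac{3}{2} \cdot 2592 = 3888$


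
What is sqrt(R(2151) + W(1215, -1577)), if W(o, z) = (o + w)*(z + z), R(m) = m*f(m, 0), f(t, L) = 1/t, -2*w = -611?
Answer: 2*I*sqrt(1198914) ≈ 2189.9*I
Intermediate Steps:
w = 611/2 (w = -1/2*(-611) = 611/2 ≈ 305.50)
f(t, L) = 1/t
R(m) = 1 (R(m) = m/m = 1)
W(o, z) = 2*z*(611/2 + o) (W(o, z) = (o + 611/2)*(z + z) = (611/2 + o)*(2*z) = 2*z*(611/2 + o))
sqrt(R(2151) + W(1215, -1577)) = sqrt(1 - 1577*(611 + 2*1215)) = sqrt(1 - 1577*(611 + 2430)) = sqrt(1 - 1577*3041) = sqrt(1 - 4795657) = sqrt(-4795656) = 2*I*sqrt(1198914)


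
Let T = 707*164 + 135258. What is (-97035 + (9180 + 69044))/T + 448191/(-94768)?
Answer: -57185474597/11903145104 ≈ -4.8042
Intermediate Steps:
T = 251206 (T = 115948 + 135258 = 251206)
(-97035 + (9180 + 69044))/T + 448191/(-94768) = (-97035 + (9180 + 69044))/251206 + 448191/(-94768) = (-97035 + 78224)*(1/251206) + 448191*(-1/94768) = -18811*1/251206 - 448191/94768 = -18811/251206 - 448191/94768 = -57185474597/11903145104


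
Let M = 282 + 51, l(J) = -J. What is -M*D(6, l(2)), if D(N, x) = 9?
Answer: -2997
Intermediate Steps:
M = 333
-M*D(6, l(2)) = -333*9 = -1*2997 = -2997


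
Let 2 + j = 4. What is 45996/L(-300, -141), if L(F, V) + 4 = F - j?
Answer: -7666/51 ≈ -150.31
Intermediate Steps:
j = 2 (j = -2 + 4 = 2)
L(F, V) = -6 + F (L(F, V) = -4 + (F - 1*2) = -4 + (F - 2) = -4 + (-2 + F) = -6 + F)
45996/L(-300, -141) = 45996/(-6 - 300) = 45996/(-306) = 45996*(-1/306) = -7666/51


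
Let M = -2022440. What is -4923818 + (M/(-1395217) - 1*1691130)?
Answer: -297718899396/45007 ≈ -6.6149e+6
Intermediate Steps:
-4923818 + (M/(-1395217) - 1*1691130) = -4923818 + (-2022440/(-1395217) - 1*1691130) = -4923818 + (-2022440*(-1/1395217) - 1691130) = -4923818 + (65240/45007 - 1691130) = -4923818 - 76112622670/45007 = -297718899396/45007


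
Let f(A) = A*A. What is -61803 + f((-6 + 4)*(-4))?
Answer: -61739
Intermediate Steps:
f(A) = A**2
-61803 + f((-6 + 4)*(-4)) = -61803 + ((-6 + 4)*(-4))**2 = -61803 + (-2*(-4))**2 = -61803 + 8**2 = -61803 + 64 = -61739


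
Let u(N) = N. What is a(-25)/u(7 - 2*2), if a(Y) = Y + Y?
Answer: -50/3 ≈ -16.667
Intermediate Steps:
a(Y) = 2*Y
a(-25)/u(7 - 2*2) = (2*(-25))/(7 - 2*2) = -50/(7 - 4) = -50/3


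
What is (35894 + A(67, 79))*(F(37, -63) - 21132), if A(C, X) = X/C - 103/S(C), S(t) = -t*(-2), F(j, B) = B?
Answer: -101944791945/134 ≈ -7.6078e+8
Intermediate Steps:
S(t) = 2*t
A(C, X) = -103/(2*C) + X/C (A(C, X) = X/C - 103*1/(2*C) = X/C - 103/(2*C) = -103/(2*C) + X/C)
(35894 + A(67, 79))*(F(37, -63) - 21132) = (35894 + (-103/2 + 79)/67)*(-63 - 21132) = (35894 + (1/67)*(55/2))*(-21195) = (35894 + 55/134)*(-21195) = (4809851/134)*(-21195) = -101944791945/134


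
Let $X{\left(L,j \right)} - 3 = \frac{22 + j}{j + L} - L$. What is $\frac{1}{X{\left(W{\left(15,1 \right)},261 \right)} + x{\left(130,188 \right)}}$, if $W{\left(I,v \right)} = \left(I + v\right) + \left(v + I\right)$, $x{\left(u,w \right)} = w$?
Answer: $\frac{293}{46870} \approx 0.0062513$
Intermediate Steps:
$W{\left(I,v \right)} = 2 I + 2 v$ ($W{\left(I,v \right)} = \left(I + v\right) + \left(I + v\right) = 2 I + 2 v$)
$X{\left(L,j \right)} = 3 - L + \frac{22 + j}{L + j}$ ($X{\left(L,j \right)} = 3 - \left(L - \frac{22 + j}{j + L}\right) = 3 - \left(L - \frac{22 + j}{L + j}\right) = 3 - L + \frac{22 + j}{L + j}$)
$\frac{1}{X{\left(W{\left(15,1 \right)},261 \right)} + x{\left(130,188 \right)}} = \frac{1}{\frac{22 - \left(2 \cdot 15 + 2 \cdot 1\right)^{2} + 3 \left(2 \cdot 15 + 2 \cdot 1\right) + 4 \cdot 261 - \left(2 \cdot 15 + 2 \cdot 1\right) 261}{\left(2 \cdot 15 + 2 \cdot 1\right) + 261} + 188} = \frac{1}{\frac{22 - \left(30 + 2\right)^{2} + 3 \left(30 + 2\right) + 1044 - \left(30 + 2\right) 261}{\left(30 + 2\right) + 261} + 188} = \frac{1}{\frac{22 - 32^{2} + 3 \cdot 32 + 1044 - 32 \cdot 261}{32 + 261} + 188} = \frac{1}{\frac{22 - 1024 + 96 + 1044 - 8352}{293} + 188} = \frac{1}{\frac{1}{293} \left(-8214\right) + 188} = \frac{1}{- \frac{8214}{293} + 188} = \frac{1}{\frac{46870}{293}} = \frac{293}{46870}$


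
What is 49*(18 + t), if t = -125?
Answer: -5243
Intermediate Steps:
49*(18 + t) = 49*(18 - 125) = 49*(-107) = -5243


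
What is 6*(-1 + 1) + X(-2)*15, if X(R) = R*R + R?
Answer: 30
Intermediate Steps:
X(R) = R + R² (X(R) = R² + R = R + R²)
6*(-1 + 1) + X(-2)*15 = 6*(-1 + 1) - 2*(1 - 2)*15 = 6*0 - 2*(-1)*15 = 0 + 2*15 = 0 + 30 = 30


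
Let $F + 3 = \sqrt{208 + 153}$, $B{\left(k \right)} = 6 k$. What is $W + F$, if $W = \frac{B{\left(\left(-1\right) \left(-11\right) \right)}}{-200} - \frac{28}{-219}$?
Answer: $\frac{345973}{21900} \approx 15.798$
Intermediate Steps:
$F = 16$ ($F = -3 + \sqrt{208 + 153} = -3 + \sqrt{361} = -3 + 19 = 16$)
$W = - \frac{4427}{21900}$ ($W = \frac{6 \left(\left(-1\right) \left(-11\right)\right)}{-200} - \frac{28}{-219} = 6 \cdot 11 \left(- \frac{1}{200}\right) - - \frac{28}{219} = 66 \left(- \frac{1}{200}\right) + \frac{28}{219} = - \frac{33}{100} + \frac{28}{219} = - \frac{4427}{21900} \approx -0.20215$)
$W + F = - \frac{4427}{21900} + 16 = \frac{345973}{21900}$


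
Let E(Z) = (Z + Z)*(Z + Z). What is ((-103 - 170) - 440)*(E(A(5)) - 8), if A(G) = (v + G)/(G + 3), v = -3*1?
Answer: 22103/4 ≈ 5525.8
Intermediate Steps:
v = -3
A(G) = (-3 + G)/(3 + G) (A(G) = (-3 + G)/(G + 3) = (-3 + G)/(3 + G))
E(Z) = 4*Z² (E(Z) = (2*Z)*(2*Z) = 4*Z²)
((-103 - 170) - 440)*(E(A(5)) - 8) = ((-103 - 170) - 440)*(4*((-3 + 5)/(3 + 5))² - 8) = (-273 - 440)*(4*(2/8)² - 8) = -713*(4*((⅛)*2)² - 8) = -713*(4*(¼)² - 8) = -713*(4*(1/16) - 8) = -713*(¼ - 8) = -713*(-31/4) = 22103/4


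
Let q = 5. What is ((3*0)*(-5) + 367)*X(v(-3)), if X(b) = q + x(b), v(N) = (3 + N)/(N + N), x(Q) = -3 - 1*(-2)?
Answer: 1468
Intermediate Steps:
x(Q) = -1 (x(Q) = -3 + 2 = -1)
v(N) = (3 + N)/(2*N) (v(N) = (3 + N)/((2*N)) = (3 + N)*(1/(2*N)) = (3 + N)/(2*N))
X(b) = 4 (X(b) = 5 - 1 = 4)
((3*0)*(-5) + 367)*X(v(-3)) = ((3*0)*(-5) + 367)*4 = (0*(-5) + 367)*4 = (0 + 367)*4 = 367*4 = 1468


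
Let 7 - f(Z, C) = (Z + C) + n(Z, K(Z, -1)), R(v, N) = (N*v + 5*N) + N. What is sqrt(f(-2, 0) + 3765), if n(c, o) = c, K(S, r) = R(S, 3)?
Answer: 8*sqrt(59) ≈ 61.449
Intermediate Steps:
R(v, N) = 6*N + N*v (R(v, N) = (5*N + N*v) + N = 6*N + N*v)
K(S, r) = 18 + 3*S (K(S, r) = 3*(6 + S) = 18 + 3*S)
f(Z, C) = 7 - C - 2*Z (f(Z, C) = 7 - ((Z + C) + Z) = 7 - ((C + Z) + Z) = 7 - (C + 2*Z) = 7 + (-C - 2*Z) = 7 - C - 2*Z)
sqrt(f(-2, 0) + 3765) = sqrt((7 - 1*0 - 2*(-2)) + 3765) = sqrt((7 + 0 + 4) + 3765) = sqrt(11 + 3765) = sqrt(3776) = 8*sqrt(59)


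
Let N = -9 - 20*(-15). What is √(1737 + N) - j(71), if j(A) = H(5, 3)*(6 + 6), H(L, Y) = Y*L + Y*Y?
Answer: -288 + 26*√3 ≈ -242.97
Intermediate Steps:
H(L, Y) = Y² + L*Y (H(L, Y) = L*Y + Y² = Y² + L*Y)
j(A) = 288 (j(A) = (3*(5 + 3))*(6 + 6) = (3*8)*12 = 24*12 = 288)
N = 291 (N = -9 + 300 = 291)
√(1737 + N) - j(71) = √(1737 + 291) - 1*288 = √2028 - 288 = 26*√3 - 288 = -288 + 26*√3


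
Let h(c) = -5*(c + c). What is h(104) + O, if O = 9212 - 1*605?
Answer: 7567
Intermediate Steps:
h(c) = -10*c
O = 8607 (O = 9212 - 605 = 8607)
h(104) + O = -10*104 + 8607 = -1040 + 8607 = 7567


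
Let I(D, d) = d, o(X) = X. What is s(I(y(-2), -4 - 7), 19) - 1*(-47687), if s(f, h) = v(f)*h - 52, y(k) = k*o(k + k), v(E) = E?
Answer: 47426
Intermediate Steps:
y(k) = 2*k² (y(k) = k*(k + k) = k*(2*k) = 2*k²)
s(f, h) = -52 + f*h (s(f, h) = f*h - 52 = -52 + f*h)
s(I(y(-2), -4 - 7), 19) - 1*(-47687) = (-52 + (-4 - 7)*19) - 1*(-47687) = (-52 - 11*19) + 47687 = (-52 - 209) + 47687 = -261 + 47687 = 47426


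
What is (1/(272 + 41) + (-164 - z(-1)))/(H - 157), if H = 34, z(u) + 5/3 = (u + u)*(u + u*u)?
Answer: 152428/115497 ≈ 1.3198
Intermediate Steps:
z(u) = -5/3 + 2*u*(u + u**2) (z(u) = -5/3 + (u + u)*(u + u*u) = -5/3 + (2*u)*(u + u**2) = -5/3 + 2*u*(u + u**2))
(1/(272 + 41) + (-164 - z(-1)))/(H - 157) = (1/(272 + 41) + (-164 - (-5/3 + 2*(-1)**2 + 2*(-1)**3)))/(34 - 157) = (1/313 + (-164 - (-5/3 + 2*1 + 2*(-1))))/(-123) = (1/313 + (-164 - (-5/3 + 2 - 2)))*(-1/123) = (1/313 + (-164 - 1*(-5/3)))*(-1/123) = (1/313 + (-164 + 5/3))*(-1/123) = (1/313 - 487/3)*(-1/123) = -152428/939*(-1/123) = 152428/115497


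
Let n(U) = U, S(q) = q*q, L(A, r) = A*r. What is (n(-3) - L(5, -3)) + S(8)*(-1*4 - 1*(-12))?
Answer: 524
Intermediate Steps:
S(q) = q²
(n(-3) - L(5, -3)) + S(8)*(-1*4 - 1*(-12)) = (-3 - 5*(-3)) + 8²*(-1*4 - 1*(-12)) = (-3 - 1*(-15)) + 64*(-4 + 12) = (-3 + 15) + 64*8 = 12 + 512 = 524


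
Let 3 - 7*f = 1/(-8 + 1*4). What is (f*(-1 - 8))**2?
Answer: 13689/784 ≈ 17.460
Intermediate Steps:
f = 13/28 (f = 3/7 - 1/(7*(-8 + 1*4)) = 3/7 - 1/(7*(-8 + 4)) = 3/7 - 1/7/(-4) = 3/7 - 1/7*(-1/4) = 3/7 + 1/28 = 13/28 ≈ 0.46429)
(f*(-1 - 8))**2 = (13*(-1 - 8)/28)**2 = ((13/28)*(-9))**2 = (-117/28)**2 = 13689/784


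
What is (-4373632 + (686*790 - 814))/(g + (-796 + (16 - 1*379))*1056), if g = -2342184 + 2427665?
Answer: 3832506/1138423 ≈ 3.3665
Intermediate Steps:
g = 85481
(-4373632 + (686*790 - 814))/(g + (-796 + (16 - 1*379))*1056) = (-4373632 + (686*790 - 814))/(85481 + (-796 + (16 - 1*379))*1056) = (-4373632 + (541940 - 814))/(85481 + (-796 + (16 - 379))*1056) = (-4373632 + 541126)/(85481 + (-796 - 363)*1056) = -3832506/(85481 - 1159*1056) = -3832506/(85481 - 1223904) = -3832506/(-1138423) = -3832506*(-1/1138423) = 3832506/1138423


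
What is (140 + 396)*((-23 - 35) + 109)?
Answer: 27336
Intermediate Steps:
(140 + 396)*((-23 - 35) + 109) = 536*(-58 + 109) = 536*51 = 27336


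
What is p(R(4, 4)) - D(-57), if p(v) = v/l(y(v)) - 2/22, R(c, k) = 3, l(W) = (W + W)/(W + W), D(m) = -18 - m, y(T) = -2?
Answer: -397/11 ≈ -36.091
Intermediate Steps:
l(W) = 1 (l(W) = (2*W)/((2*W)) = (2*W)*(1/(2*W)) = 1)
p(v) = -1/11 + v (p(v) = v/1 - 2/22 = v*1 - 2*1/22 = v - 1/11 = -1/11 + v)
p(R(4, 4)) - D(-57) = (-1/11 + 3) - (-18 - 1*(-57)) = 32/11 - (-18 + 57) = 32/11 - 1*39 = 32/11 - 39 = -397/11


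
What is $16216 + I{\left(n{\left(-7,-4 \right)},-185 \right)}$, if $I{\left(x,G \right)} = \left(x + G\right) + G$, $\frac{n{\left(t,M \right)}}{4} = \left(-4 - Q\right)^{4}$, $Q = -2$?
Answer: $15910$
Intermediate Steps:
$n{\left(t,M \right)} = 64$ ($n{\left(t,M \right)} = 4 \left(-4 - -2\right)^{4} = 4 \left(-4 + 2\right)^{4} = 4 \left(-2\right)^{4} = 4 \cdot 16 = 64$)
$I{\left(x,G \right)} = x + 2 G$ ($I{\left(x,G \right)} = \left(G + x\right) + G = x + 2 G$)
$16216 + I{\left(n{\left(-7,-4 \right)},-185 \right)} = 16216 + \left(64 + 2 \left(-185\right)\right) = 16216 + \left(64 - 370\right) = 16216 - 306 = 15910$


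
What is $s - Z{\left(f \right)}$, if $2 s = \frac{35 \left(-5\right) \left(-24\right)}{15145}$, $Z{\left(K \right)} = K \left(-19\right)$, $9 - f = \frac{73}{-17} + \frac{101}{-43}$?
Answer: $\frac{658402705}{2214199} \approx 297.35$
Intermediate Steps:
$f = \frac{11435}{731}$ ($f = 9 - \left(\frac{73}{-17} + \frac{101}{-43}\right) = 9 - \left(73 \left(- \frac{1}{17}\right) + 101 \left(- \frac{1}{43}\right)\right) = 9 - \left(- \frac{73}{17} - \frac{101}{43}\right) = 9 - - \frac{4856}{731} = 9 + \frac{4856}{731} = \frac{11435}{731} \approx 15.643$)
$Z{\left(K \right)} = - 19 K$
$s = \frac{420}{3029}$ ($s = \frac{35 \left(-5\right) \left(-24\right) \frac{1}{15145}}{2} = \frac{\left(-175\right) \left(-24\right) \frac{1}{15145}}{2} = \frac{4200 \cdot \frac{1}{15145}}{2} = \frac{1}{2} \cdot \frac{840}{3029} = \frac{420}{3029} \approx 0.13866$)
$s - Z{\left(f \right)} = \frac{420}{3029} - \left(-19\right) \frac{11435}{731} = \frac{420}{3029} - - \frac{217265}{731} = \frac{420}{3029} + \frac{217265}{731} = \frac{658402705}{2214199}$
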